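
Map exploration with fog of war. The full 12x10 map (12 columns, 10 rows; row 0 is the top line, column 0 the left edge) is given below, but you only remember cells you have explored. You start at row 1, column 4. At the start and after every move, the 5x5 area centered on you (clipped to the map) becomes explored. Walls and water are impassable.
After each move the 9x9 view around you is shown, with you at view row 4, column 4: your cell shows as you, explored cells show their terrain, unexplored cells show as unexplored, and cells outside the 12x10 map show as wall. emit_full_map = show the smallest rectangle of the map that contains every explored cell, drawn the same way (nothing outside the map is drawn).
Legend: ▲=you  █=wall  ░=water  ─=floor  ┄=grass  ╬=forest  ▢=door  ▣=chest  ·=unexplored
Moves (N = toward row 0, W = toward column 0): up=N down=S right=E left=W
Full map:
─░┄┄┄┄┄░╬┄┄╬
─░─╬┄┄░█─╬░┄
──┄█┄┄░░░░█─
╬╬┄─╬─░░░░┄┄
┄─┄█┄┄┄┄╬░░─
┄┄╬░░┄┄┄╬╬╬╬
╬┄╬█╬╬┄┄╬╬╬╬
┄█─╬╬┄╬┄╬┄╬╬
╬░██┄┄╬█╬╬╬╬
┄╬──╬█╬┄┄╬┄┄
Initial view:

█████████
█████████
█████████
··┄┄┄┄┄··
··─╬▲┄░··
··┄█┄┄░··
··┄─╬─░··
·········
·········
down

█████████
█████████
··┄┄┄┄┄··
··─╬┄┄░··
··┄█▲┄░··
··┄─╬─░··
··┄█┄┄┄··
·········
·········

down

█████████
··┄┄┄┄┄··
··─╬┄┄░··
··┄█┄┄░··
··┄─▲─░··
··┄█┄┄┄··
··╬░░┄┄··
·········
·········

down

··┄┄┄┄┄··
··─╬┄┄░··
··┄█┄┄░··
··┄─╬─░··
··┄█▲┄┄··
··╬░░┄┄··
··╬█╬╬┄··
·········
·········

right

·┄┄┄┄┄···
·─╬┄┄░···
·┄█┄┄░░··
·┄─╬─░░··
·┄█┄▲┄┄··
·╬░░┄┄┄··
·╬█╬╬┄┄··
·········
·········

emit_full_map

┄┄┄┄┄·
─╬┄┄░·
┄█┄┄░░
┄─╬─░░
┄█┄▲┄┄
╬░░┄┄┄
╬█╬╬┄┄

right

┄┄┄┄┄····
─╬┄┄░····
┄█┄┄░░░··
┄─╬─░░░··
┄█┄┄▲┄╬··
╬░░┄┄┄╬··
╬█╬╬┄┄╬··
·········
·········

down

─╬┄┄░····
┄█┄┄░░░··
┄─╬─░░░··
┄█┄┄┄┄╬··
╬░░┄▲┄╬··
╬█╬╬┄┄╬··
··╬┄╬┄╬··
·········
·········

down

┄█┄┄░░░··
┄─╬─░░░··
┄█┄┄┄┄╬··
╬░░┄┄┄╬··
╬█╬╬▲┄╬··
··╬┄╬┄╬··
··┄┄╬█╬··
·········
█████████

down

┄─╬─░░░··
┄█┄┄┄┄╬··
╬░░┄┄┄╬··
╬█╬╬┄┄╬··
··╬┄▲┄╬··
··┄┄╬█╬··
··╬█╬┄┄··
█████████
█████████

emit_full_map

┄┄┄┄┄··
─╬┄┄░··
┄█┄┄░░░
┄─╬─░░░
┄█┄┄┄┄╬
╬░░┄┄┄╬
╬█╬╬┄┄╬
··╬┄▲┄╬
··┄┄╬█╬
··╬█╬┄┄


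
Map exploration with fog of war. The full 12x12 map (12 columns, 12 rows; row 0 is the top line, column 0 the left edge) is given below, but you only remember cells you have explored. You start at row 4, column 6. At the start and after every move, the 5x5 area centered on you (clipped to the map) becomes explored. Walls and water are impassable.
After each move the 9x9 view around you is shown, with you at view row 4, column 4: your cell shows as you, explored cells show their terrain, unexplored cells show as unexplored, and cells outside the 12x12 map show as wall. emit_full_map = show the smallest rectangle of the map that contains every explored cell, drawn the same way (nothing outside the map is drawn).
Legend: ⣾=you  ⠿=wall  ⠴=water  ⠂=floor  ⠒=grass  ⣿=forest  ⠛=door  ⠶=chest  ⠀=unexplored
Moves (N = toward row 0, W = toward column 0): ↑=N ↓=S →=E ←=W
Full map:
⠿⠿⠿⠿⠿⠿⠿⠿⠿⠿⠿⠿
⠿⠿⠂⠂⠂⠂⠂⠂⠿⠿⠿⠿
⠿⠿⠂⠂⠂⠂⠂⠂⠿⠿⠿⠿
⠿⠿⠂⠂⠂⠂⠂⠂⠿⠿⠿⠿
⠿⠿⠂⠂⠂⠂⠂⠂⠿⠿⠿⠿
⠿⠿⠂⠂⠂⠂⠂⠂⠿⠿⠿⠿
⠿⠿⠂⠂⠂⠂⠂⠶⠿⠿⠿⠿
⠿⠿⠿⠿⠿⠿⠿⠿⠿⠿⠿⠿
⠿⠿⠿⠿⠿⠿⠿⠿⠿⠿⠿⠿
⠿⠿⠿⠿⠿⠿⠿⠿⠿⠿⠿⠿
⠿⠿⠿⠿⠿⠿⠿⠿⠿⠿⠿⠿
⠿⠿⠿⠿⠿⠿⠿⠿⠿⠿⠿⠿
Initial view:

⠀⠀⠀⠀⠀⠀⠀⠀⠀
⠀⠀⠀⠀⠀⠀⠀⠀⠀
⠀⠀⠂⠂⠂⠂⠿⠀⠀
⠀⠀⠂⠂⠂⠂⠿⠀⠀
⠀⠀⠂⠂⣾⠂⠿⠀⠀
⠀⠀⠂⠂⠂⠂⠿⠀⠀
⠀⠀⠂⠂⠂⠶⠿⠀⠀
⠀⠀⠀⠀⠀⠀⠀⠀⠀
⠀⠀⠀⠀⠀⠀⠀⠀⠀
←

⠀⠀⠀⠀⠀⠀⠀⠀⠀
⠀⠀⠀⠀⠀⠀⠀⠀⠀
⠀⠀⠂⠂⠂⠂⠂⠿⠀
⠀⠀⠂⠂⠂⠂⠂⠿⠀
⠀⠀⠂⠂⣾⠂⠂⠿⠀
⠀⠀⠂⠂⠂⠂⠂⠿⠀
⠀⠀⠂⠂⠂⠂⠶⠿⠀
⠀⠀⠀⠀⠀⠀⠀⠀⠀
⠀⠀⠀⠀⠀⠀⠀⠀⠀

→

⠀⠀⠀⠀⠀⠀⠀⠀⠀
⠀⠀⠀⠀⠀⠀⠀⠀⠀
⠀⠂⠂⠂⠂⠂⠿⠀⠀
⠀⠂⠂⠂⠂⠂⠿⠀⠀
⠀⠂⠂⠂⣾⠂⠿⠀⠀
⠀⠂⠂⠂⠂⠂⠿⠀⠀
⠀⠂⠂⠂⠂⠶⠿⠀⠀
⠀⠀⠀⠀⠀⠀⠀⠀⠀
⠀⠀⠀⠀⠀⠀⠀⠀⠀

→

⠀⠀⠀⠀⠀⠀⠀⠀⠀
⠀⠀⠀⠀⠀⠀⠀⠀⠀
⠂⠂⠂⠂⠂⠿⠿⠀⠀
⠂⠂⠂⠂⠂⠿⠿⠀⠀
⠂⠂⠂⠂⣾⠿⠿⠀⠀
⠂⠂⠂⠂⠂⠿⠿⠀⠀
⠂⠂⠂⠂⠶⠿⠿⠀⠀
⠀⠀⠀⠀⠀⠀⠀⠀⠀
⠀⠀⠀⠀⠀⠀⠀⠀⠀

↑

⠿⠿⠿⠿⠿⠿⠿⠿⠿
⠀⠀⠀⠀⠀⠀⠀⠀⠀
⠀⠀⠂⠂⠂⠿⠿⠀⠀
⠂⠂⠂⠂⠂⠿⠿⠀⠀
⠂⠂⠂⠂⣾⠿⠿⠀⠀
⠂⠂⠂⠂⠂⠿⠿⠀⠀
⠂⠂⠂⠂⠂⠿⠿⠀⠀
⠂⠂⠂⠂⠶⠿⠿⠀⠀
⠀⠀⠀⠀⠀⠀⠀⠀⠀

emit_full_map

⠀⠀⠂⠂⠂⠿⠿
⠂⠂⠂⠂⠂⠿⠿
⠂⠂⠂⠂⣾⠿⠿
⠂⠂⠂⠂⠂⠿⠿
⠂⠂⠂⠂⠂⠿⠿
⠂⠂⠂⠂⠶⠿⠿

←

⠿⠿⠿⠿⠿⠿⠿⠿⠿
⠀⠀⠀⠀⠀⠀⠀⠀⠀
⠀⠀⠂⠂⠂⠂⠿⠿⠀
⠀⠂⠂⠂⠂⠂⠿⠿⠀
⠀⠂⠂⠂⣾⠂⠿⠿⠀
⠀⠂⠂⠂⠂⠂⠿⠿⠀
⠀⠂⠂⠂⠂⠂⠿⠿⠀
⠀⠂⠂⠂⠂⠶⠿⠿⠀
⠀⠀⠀⠀⠀⠀⠀⠀⠀

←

⠿⠿⠿⠿⠿⠿⠿⠿⠿
⠀⠀⠀⠀⠀⠀⠀⠀⠀
⠀⠀⠂⠂⠂⠂⠂⠿⠿
⠀⠀⠂⠂⠂⠂⠂⠿⠿
⠀⠀⠂⠂⣾⠂⠂⠿⠿
⠀⠀⠂⠂⠂⠂⠂⠿⠿
⠀⠀⠂⠂⠂⠂⠂⠿⠿
⠀⠀⠂⠂⠂⠂⠶⠿⠿
⠀⠀⠀⠀⠀⠀⠀⠀⠀

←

⠿⠿⠿⠿⠿⠿⠿⠿⠿
⠀⠀⠀⠀⠀⠀⠀⠀⠀
⠀⠀⠂⠂⠂⠂⠂⠂⠿
⠀⠀⠂⠂⠂⠂⠂⠂⠿
⠀⠀⠂⠂⣾⠂⠂⠂⠿
⠀⠀⠂⠂⠂⠂⠂⠂⠿
⠀⠀⠂⠂⠂⠂⠂⠂⠿
⠀⠀⠀⠂⠂⠂⠂⠶⠿
⠀⠀⠀⠀⠀⠀⠀⠀⠀

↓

⠀⠀⠀⠀⠀⠀⠀⠀⠀
⠀⠀⠂⠂⠂⠂⠂⠂⠿
⠀⠀⠂⠂⠂⠂⠂⠂⠿
⠀⠀⠂⠂⠂⠂⠂⠂⠿
⠀⠀⠂⠂⣾⠂⠂⠂⠿
⠀⠀⠂⠂⠂⠂⠂⠂⠿
⠀⠀⠂⠂⠂⠂⠂⠶⠿
⠀⠀⠀⠀⠀⠀⠀⠀⠀
⠀⠀⠀⠀⠀⠀⠀⠀⠀

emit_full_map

⠂⠂⠂⠂⠂⠂⠿⠿
⠂⠂⠂⠂⠂⠂⠿⠿
⠂⠂⠂⠂⠂⠂⠿⠿
⠂⠂⣾⠂⠂⠂⠿⠿
⠂⠂⠂⠂⠂⠂⠿⠿
⠂⠂⠂⠂⠂⠶⠿⠿

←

⠿⠀⠀⠀⠀⠀⠀⠀⠀
⠿⠀⠀⠂⠂⠂⠂⠂⠂
⠿⠀⠿⠂⠂⠂⠂⠂⠂
⠿⠀⠿⠂⠂⠂⠂⠂⠂
⠿⠀⠿⠂⣾⠂⠂⠂⠂
⠿⠀⠿⠂⠂⠂⠂⠂⠂
⠿⠀⠿⠂⠂⠂⠂⠂⠶
⠿⠀⠀⠀⠀⠀⠀⠀⠀
⠿⠀⠀⠀⠀⠀⠀⠀⠀

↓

⠿⠀⠀⠂⠂⠂⠂⠂⠂
⠿⠀⠿⠂⠂⠂⠂⠂⠂
⠿⠀⠿⠂⠂⠂⠂⠂⠂
⠿⠀⠿⠂⠂⠂⠂⠂⠂
⠿⠀⠿⠂⣾⠂⠂⠂⠂
⠿⠀⠿⠂⠂⠂⠂⠂⠶
⠿⠀⠿⠿⠿⠿⠿⠀⠀
⠿⠀⠀⠀⠀⠀⠀⠀⠀
⠿⠀⠀⠀⠀⠀⠀⠀⠀

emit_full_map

⠀⠂⠂⠂⠂⠂⠂⠿⠿
⠿⠂⠂⠂⠂⠂⠂⠿⠿
⠿⠂⠂⠂⠂⠂⠂⠿⠿
⠿⠂⠂⠂⠂⠂⠂⠿⠿
⠿⠂⣾⠂⠂⠂⠂⠿⠿
⠿⠂⠂⠂⠂⠂⠶⠿⠿
⠿⠿⠿⠿⠿⠀⠀⠀⠀


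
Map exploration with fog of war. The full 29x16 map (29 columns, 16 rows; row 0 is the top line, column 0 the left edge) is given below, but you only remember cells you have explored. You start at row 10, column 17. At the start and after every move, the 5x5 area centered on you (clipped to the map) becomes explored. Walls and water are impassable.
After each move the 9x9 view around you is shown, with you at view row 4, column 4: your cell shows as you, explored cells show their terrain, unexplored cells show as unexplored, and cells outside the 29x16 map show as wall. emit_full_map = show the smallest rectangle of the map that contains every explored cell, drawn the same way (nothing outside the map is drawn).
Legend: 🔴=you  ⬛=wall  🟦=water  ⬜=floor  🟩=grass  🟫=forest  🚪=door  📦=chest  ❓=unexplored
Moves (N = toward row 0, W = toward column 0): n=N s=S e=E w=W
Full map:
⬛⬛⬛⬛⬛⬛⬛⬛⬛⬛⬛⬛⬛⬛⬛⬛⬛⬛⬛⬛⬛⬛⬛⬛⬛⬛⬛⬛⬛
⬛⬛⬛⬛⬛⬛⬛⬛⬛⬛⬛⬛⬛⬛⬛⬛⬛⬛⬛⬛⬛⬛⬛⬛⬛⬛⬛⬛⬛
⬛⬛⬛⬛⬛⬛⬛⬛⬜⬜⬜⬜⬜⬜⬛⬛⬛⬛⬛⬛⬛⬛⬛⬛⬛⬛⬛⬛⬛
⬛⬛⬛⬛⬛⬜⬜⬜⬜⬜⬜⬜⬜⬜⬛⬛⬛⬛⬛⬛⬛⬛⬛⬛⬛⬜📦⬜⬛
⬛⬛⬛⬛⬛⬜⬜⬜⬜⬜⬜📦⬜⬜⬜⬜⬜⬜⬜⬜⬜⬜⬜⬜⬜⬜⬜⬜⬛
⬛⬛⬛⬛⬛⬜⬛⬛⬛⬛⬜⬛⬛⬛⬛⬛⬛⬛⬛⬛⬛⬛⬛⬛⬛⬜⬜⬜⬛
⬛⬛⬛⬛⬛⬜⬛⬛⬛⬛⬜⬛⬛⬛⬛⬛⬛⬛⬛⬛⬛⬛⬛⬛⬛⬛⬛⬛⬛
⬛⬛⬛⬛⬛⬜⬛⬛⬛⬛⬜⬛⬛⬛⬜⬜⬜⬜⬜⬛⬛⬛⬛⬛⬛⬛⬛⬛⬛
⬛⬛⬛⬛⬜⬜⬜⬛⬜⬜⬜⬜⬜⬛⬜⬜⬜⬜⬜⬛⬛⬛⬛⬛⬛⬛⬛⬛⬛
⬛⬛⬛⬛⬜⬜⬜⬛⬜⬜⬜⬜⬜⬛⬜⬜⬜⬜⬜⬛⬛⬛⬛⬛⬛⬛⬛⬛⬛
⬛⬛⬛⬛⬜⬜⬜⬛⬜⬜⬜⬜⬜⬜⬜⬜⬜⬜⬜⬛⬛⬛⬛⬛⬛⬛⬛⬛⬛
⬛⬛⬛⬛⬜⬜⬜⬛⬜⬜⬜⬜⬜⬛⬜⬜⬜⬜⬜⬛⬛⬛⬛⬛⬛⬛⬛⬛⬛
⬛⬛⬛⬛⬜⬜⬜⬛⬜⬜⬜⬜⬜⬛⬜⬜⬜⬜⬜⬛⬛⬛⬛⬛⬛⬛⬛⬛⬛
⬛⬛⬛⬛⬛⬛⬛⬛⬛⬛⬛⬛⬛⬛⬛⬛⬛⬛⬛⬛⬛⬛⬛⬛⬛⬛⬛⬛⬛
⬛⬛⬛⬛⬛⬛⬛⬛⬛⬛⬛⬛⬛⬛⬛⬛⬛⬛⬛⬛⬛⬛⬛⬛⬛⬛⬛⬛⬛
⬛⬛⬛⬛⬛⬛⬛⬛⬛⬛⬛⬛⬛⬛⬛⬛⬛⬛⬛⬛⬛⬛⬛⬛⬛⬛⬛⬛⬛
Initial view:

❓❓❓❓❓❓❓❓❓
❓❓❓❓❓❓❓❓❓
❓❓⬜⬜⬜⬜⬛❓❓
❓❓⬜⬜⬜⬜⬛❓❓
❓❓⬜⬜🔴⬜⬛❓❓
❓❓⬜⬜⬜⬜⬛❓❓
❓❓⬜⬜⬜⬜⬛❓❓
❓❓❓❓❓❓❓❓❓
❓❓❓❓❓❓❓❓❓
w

❓❓❓❓❓❓❓❓❓
❓❓❓❓❓❓❓❓❓
❓❓⬜⬜⬜⬜⬜⬛❓
❓❓⬜⬜⬜⬜⬜⬛❓
❓❓⬜⬜🔴⬜⬜⬛❓
❓❓⬜⬜⬜⬜⬜⬛❓
❓❓⬜⬜⬜⬜⬜⬛❓
❓❓❓❓❓❓❓❓❓
❓❓❓❓❓❓❓❓❓

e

❓❓❓❓❓❓❓❓❓
❓❓❓❓❓❓❓❓❓
❓⬜⬜⬜⬜⬜⬛❓❓
❓⬜⬜⬜⬜⬜⬛❓❓
❓⬜⬜⬜🔴⬜⬛❓❓
❓⬜⬜⬜⬜⬜⬛❓❓
❓⬜⬜⬜⬜⬜⬛❓❓
❓❓❓❓❓❓❓❓❓
❓❓❓❓❓❓❓❓❓

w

❓❓❓❓❓❓❓❓❓
❓❓❓❓❓❓❓❓❓
❓❓⬜⬜⬜⬜⬜⬛❓
❓❓⬜⬜⬜⬜⬜⬛❓
❓❓⬜⬜🔴⬜⬜⬛❓
❓❓⬜⬜⬜⬜⬜⬛❓
❓❓⬜⬜⬜⬜⬜⬛❓
❓❓❓❓❓❓❓❓❓
❓❓❓❓❓❓❓❓❓

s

❓❓❓❓❓❓❓❓❓
❓❓⬜⬜⬜⬜⬜⬛❓
❓❓⬜⬜⬜⬜⬜⬛❓
❓❓⬜⬜⬜⬜⬜⬛❓
❓❓⬜⬜🔴⬜⬜⬛❓
❓❓⬜⬜⬜⬜⬜⬛❓
❓❓⬛⬛⬛⬛⬛❓❓
❓❓❓❓❓❓❓❓❓
❓❓❓❓❓❓❓❓❓

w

❓❓❓❓❓❓❓❓❓
❓❓❓⬜⬜⬜⬜⬜⬛
❓❓⬛⬜⬜⬜⬜⬜⬛
❓❓⬜⬜⬜⬜⬜⬜⬛
❓❓⬛⬜🔴⬜⬜⬜⬛
❓❓⬛⬜⬜⬜⬜⬜⬛
❓❓⬛⬛⬛⬛⬛⬛❓
❓❓❓❓❓❓❓❓❓
❓❓❓❓❓❓❓❓❓

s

❓❓❓⬜⬜⬜⬜⬜⬛
❓❓⬛⬜⬜⬜⬜⬜⬛
❓❓⬜⬜⬜⬜⬜⬜⬛
❓❓⬛⬜⬜⬜⬜⬜⬛
❓❓⬛⬜🔴⬜⬜⬜⬛
❓❓⬛⬛⬛⬛⬛⬛❓
❓❓⬛⬛⬛⬛⬛❓❓
❓❓❓❓❓❓❓❓❓
⬛⬛⬛⬛⬛⬛⬛⬛⬛

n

❓❓❓❓❓❓❓❓❓
❓❓❓⬜⬜⬜⬜⬜⬛
❓❓⬛⬜⬜⬜⬜⬜⬛
❓❓⬜⬜⬜⬜⬜⬜⬛
❓❓⬛⬜🔴⬜⬜⬜⬛
❓❓⬛⬜⬜⬜⬜⬜⬛
❓❓⬛⬛⬛⬛⬛⬛❓
❓❓⬛⬛⬛⬛⬛❓❓
❓❓❓❓❓❓❓❓❓

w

❓❓❓❓❓❓❓❓❓
❓❓❓❓⬜⬜⬜⬜⬜
❓❓⬜⬛⬜⬜⬜⬜⬜
❓❓⬜⬜⬜⬜⬜⬜⬜
❓❓⬜⬛🔴⬜⬜⬜⬜
❓❓⬜⬛⬜⬜⬜⬜⬜
❓❓⬛⬛⬛⬛⬛⬛⬛
❓❓❓⬛⬛⬛⬛⬛❓
❓❓❓❓❓❓❓❓❓

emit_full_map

❓❓⬜⬜⬜⬜⬜⬛
⬜⬛⬜⬜⬜⬜⬜⬛
⬜⬜⬜⬜⬜⬜⬜⬛
⬜⬛🔴⬜⬜⬜⬜⬛
⬜⬛⬜⬜⬜⬜⬜⬛
⬛⬛⬛⬛⬛⬛⬛❓
❓⬛⬛⬛⬛⬛❓❓

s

❓❓❓❓⬜⬜⬜⬜⬜
❓❓⬜⬛⬜⬜⬜⬜⬜
❓❓⬜⬜⬜⬜⬜⬜⬜
❓❓⬜⬛⬜⬜⬜⬜⬜
❓❓⬜⬛🔴⬜⬜⬜⬜
❓❓⬛⬛⬛⬛⬛⬛⬛
❓❓⬛⬛⬛⬛⬛⬛❓
❓❓❓❓❓❓❓❓❓
⬛⬛⬛⬛⬛⬛⬛⬛⬛

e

❓❓❓⬜⬜⬜⬜⬜⬛
❓⬜⬛⬜⬜⬜⬜⬜⬛
❓⬜⬜⬜⬜⬜⬜⬜⬛
❓⬜⬛⬜⬜⬜⬜⬜⬛
❓⬜⬛⬜🔴⬜⬜⬜⬛
❓⬛⬛⬛⬛⬛⬛⬛❓
❓⬛⬛⬛⬛⬛⬛❓❓
❓❓❓❓❓❓❓❓❓
⬛⬛⬛⬛⬛⬛⬛⬛⬛

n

❓❓❓❓❓❓❓❓❓
❓❓❓⬜⬜⬜⬜⬜⬛
❓⬜⬛⬜⬜⬜⬜⬜⬛
❓⬜⬜⬜⬜⬜⬜⬜⬛
❓⬜⬛⬜🔴⬜⬜⬜⬛
❓⬜⬛⬜⬜⬜⬜⬜⬛
❓⬛⬛⬛⬛⬛⬛⬛❓
❓⬛⬛⬛⬛⬛⬛❓❓
❓❓❓❓❓❓❓❓❓

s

❓❓❓⬜⬜⬜⬜⬜⬛
❓⬜⬛⬜⬜⬜⬜⬜⬛
❓⬜⬜⬜⬜⬜⬜⬜⬛
❓⬜⬛⬜⬜⬜⬜⬜⬛
❓⬜⬛⬜🔴⬜⬜⬜⬛
❓⬛⬛⬛⬛⬛⬛⬛❓
❓⬛⬛⬛⬛⬛⬛❓❓
❓❓❓❓❓❓❓❓❓
⬛⬛⬛⬛⬛⬛⬛⬛⬛

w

❓❓❓❓⬜⬜⬜⬜⬜
❓❓⬜⬛⬜⬜⬜⬜⬜
❓❓⬜⬜⬜⬜⬜⬜⬜
❓❓⬜⬛⬜⬜⬜⬜⬜
❓❓⬜⬛🔴⬜⬜⬜⬜
❓❓⬛⬛⬛⬛⬛⬛⬛
❓❓⬛⬛⬛⬛⬛⬛❓
❓❓❓❓❓❓❓❓❓
⬛⬛⬛⬛⬛⬛⬛⬛⬛

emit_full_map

❓❓⬜⬜⬜⬜⬜⬛
⬜⬛⬜⬜⬜⬜⬜⬛
⬜⬜⬜⬜⬜⬜⬜⬛
⬜⬛⬜⬜⬜⬜⬜⬛
⬜⬛🔴⬜⬜⬜⬜⬛
⬛⬛⬛⬛⬛⬛⬛❓
⬛⬛⬛⬛⬛⬛❓❓


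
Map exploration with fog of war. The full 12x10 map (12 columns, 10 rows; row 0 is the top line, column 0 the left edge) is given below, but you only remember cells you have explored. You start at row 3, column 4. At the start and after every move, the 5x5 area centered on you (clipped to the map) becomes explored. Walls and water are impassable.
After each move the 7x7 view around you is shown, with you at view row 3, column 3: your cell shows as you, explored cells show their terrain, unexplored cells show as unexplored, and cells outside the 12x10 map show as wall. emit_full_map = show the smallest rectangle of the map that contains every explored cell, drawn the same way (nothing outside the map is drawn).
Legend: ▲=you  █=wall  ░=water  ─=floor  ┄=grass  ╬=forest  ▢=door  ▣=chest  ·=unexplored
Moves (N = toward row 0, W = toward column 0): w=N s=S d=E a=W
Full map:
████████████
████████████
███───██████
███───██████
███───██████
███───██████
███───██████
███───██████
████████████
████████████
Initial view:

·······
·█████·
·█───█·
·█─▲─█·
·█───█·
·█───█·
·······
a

·······
·██████
·██───█
·██▲──█
·██───█
·██───█
·······

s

·██████
·██───█
·██───█
·██▲──█
·██───█
·██───·
·······

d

██████·
██───█·
██───█·
██─▲─█·
██───█·
██───█·
·······

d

█████··
█───██·
█───██·
█──▲██·
█───██·
█───██·
·······

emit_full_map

██████·
██───██
██───██
██──▲██
██───██
██───██

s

█───██·
█───██·
█───██·
█──▲██·
█───██·
·───██·
·······

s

█───██·
█───██·
█───██·
█──▲██·
·───██·
·█████·
·······

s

█───██·
█───██·
█───██·
·──▲██·
·█████·
·█████·
███████

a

██───██
██───██
██───██
·█─▲─██
·██████
·██████
███████

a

·██───█
·██───█
·██───█
·██▲──█
·██████
·██████
███████

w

·██───█
·██───█
·██───█
·██▲──█
·██───█
·██████
·██████

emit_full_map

██████·
██───██
██───██
██───██
██───██
██▲──██
██───██
███████
███████

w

·██───█
·██───█
·██───█
·██▲──█
·██───█
·██───█
·██████

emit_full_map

██████·
██───██
██───██
██───██
██▲──██
██───██
██───██
███████
███████


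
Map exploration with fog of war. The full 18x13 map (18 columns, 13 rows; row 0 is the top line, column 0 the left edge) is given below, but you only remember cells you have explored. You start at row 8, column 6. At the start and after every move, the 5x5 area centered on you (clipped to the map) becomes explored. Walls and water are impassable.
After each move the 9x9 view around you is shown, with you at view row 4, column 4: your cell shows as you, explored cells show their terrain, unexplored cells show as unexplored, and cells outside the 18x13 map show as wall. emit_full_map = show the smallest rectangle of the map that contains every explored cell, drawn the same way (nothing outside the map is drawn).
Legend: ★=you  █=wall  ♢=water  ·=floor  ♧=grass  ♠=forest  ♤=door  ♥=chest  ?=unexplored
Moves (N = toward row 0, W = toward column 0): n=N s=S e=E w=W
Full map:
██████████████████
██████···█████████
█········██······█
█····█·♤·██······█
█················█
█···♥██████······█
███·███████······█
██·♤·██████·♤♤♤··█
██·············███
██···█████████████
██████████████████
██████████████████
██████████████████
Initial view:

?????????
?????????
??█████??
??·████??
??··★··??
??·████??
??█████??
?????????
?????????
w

?????????
?????????
??·█████?
??♤·████?
??··★···?
??··████?
??██████?
?????????
?????????

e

?????????
?????????
?·█████??
?♤·████??
?···★··??
?··████??
?██████??
?????????
?????????

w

?????????
?????????
??·█████?
??♤·████?
??··★···?
??··████?
??██████?
?????????
?????????

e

?????????
?????????
?·█████??
?♤·████??
?···★··??
?··████??
?██████??
?????????
?????????

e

?????????
?????????
·██████??
♤·█████??
····★··??
··█████??
███████??
?????????
?????????

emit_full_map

·██████
♤·█████
····★··
··█████
███████

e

?????????
?????????
███████??
·██████??
····★··??
·██████??
███████??
?????????
?????????

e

?????????
?????????
██████·??
██████·??
····★··??
███████??
███████??
?????????
?????????

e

?????????
?????????
█████··??
█████·♤??
····★··??
███████??
███████??
?????????
?????????

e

?????????
?????????
████···??
████·♤♤??
····★··??
███████??
███████??
?????????
?????????

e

?????????
?????????
███····??
███·♤♤♤??
····★··??
███████??
███████??
?????????
?????????

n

?????????
?????????
??█····??
███····??
███·★♤♤??
·······??
███████??
███████??
?????????

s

?????????
??█····??
███····??
███·♤♤♤??
····★··??
███████??
███████??
?????????
?????????

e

?????????
?█····???
██·····??
██·♤♤♤·??
····★·█??
███████??
███████??
?????????
?????????

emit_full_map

???????█····?
·███████·····
♤·██████·♤♤♤·
··········★·█
··███████████
█████████████

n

?????????
?????????
?█·····??
██·····??
██·♤★♤·??
······█??
███████??
███████??
?????????

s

?????????
?█·····??
██·····??
██·♤♤♤·??
····★·█??
███████??
███████??
?????????
?????????

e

????????█
█·····??█
█······?█
█·♤♤♤··?█
····★██?█
███████?█
███████?█
????????█
????????█

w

?????????
?█·····??
██······?
██·♤♤♤··?
····★·██?
████████?
████████?
?????????
?????????

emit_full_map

???????█·····?
·███████······
♤·██████·♤♤♤··
··········★·██
··████████████
██████████████


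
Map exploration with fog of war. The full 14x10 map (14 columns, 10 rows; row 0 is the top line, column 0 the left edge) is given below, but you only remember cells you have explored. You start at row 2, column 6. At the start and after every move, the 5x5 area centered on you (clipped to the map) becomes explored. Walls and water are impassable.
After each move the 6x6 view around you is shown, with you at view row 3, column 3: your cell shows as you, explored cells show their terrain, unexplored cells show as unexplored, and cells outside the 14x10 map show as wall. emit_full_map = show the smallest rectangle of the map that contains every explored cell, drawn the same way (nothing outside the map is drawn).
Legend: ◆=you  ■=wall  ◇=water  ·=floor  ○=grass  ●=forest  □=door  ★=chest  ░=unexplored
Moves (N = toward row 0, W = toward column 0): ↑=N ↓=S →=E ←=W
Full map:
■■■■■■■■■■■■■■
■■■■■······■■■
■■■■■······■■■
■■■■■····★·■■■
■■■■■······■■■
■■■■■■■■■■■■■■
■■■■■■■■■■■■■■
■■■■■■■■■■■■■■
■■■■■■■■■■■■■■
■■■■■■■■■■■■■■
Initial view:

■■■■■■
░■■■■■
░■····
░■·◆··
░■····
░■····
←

■■■■■■
░■■■■■
░■■···
░■■◆··
░■■···
░■■···

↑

■■■■■■
■■■■■■
░■■■■■
░■■◆··
░■■···
░■■···

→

■■■■■■
■■■■■■
■■■■■■
■■·◆··
■■····
■■····

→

■■■■■■
■■■■■■
■■■■■■
■··◆··
■·····
■····★

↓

■■■■■■
■■■■■■
■·····
■··◆··
■····★
■·····

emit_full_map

■■■■■■■
■■·····
■■··◆··
■■····★
■■·····

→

■■■■■■
■■■■■■
······
···◆··
····★·
······

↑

■■■■■■
■■■■■■
■■■■■■
···◆··
······
····★·

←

■■■■■■
■■■■■■
■■■■■■
■··◆··
■·····
■····★

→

■■■■■■
■■■■■■
■■■■■■
···◆··
······
····★·

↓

■■■■■■
■■■■■■
······
···◆··
····★·
······

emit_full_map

■■■■■■■■
■■······
■■···◆··
■■····★·
■■······

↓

■■■■■■
······
······
···◆★·
······
░■■■■■

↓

······
······
····★·
···◆··
░■■■■■
░■■■■■

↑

■■■■■■
······
······
···◆★·
······
░■■■■■

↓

······
······
····★·
···◆··
░■■■■■
░■■■■■

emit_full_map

■■■■■■■■
■■······
■■······
■■····★·
■■···◆··
░░░■■■■■
░░░■■■■■


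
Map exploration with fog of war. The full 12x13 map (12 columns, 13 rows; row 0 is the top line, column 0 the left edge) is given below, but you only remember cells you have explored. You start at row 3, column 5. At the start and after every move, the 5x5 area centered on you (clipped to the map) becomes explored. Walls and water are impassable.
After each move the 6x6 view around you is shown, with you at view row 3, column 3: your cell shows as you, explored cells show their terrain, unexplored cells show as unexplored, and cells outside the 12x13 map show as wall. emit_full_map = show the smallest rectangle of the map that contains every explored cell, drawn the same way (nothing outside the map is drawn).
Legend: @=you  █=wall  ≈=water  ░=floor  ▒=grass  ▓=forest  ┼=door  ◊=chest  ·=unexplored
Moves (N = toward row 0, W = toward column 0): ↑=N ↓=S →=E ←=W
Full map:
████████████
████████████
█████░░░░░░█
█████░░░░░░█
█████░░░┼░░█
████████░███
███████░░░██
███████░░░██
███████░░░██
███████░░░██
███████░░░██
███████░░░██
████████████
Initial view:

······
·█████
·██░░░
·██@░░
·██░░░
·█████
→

······
██████
██░░░░
██░@░░
██░░░┼
█████░

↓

██████
██░░░░
██░░░░
██░@░┼
█████░
·███░░

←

·█████
·██░░░
·██░░░
·██@░░
·█████
·████░

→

██████
██░░░░
██░░░░
██░@░┼
█████░
████░░

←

·█████
·██░░░
·██░░░
·██@░░
·█████
·████░

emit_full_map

██████
██░░░░
██░░░░
██@░░┼
█████░
████░░

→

██████
██░░░░
██░░░░
██░@░┼
█████░
████░░

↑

······
██████
██░░░░
██░@░░
██░░░┼
█████░

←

······
·█████
·██░░░
·██@░░
·██░░░
·█████


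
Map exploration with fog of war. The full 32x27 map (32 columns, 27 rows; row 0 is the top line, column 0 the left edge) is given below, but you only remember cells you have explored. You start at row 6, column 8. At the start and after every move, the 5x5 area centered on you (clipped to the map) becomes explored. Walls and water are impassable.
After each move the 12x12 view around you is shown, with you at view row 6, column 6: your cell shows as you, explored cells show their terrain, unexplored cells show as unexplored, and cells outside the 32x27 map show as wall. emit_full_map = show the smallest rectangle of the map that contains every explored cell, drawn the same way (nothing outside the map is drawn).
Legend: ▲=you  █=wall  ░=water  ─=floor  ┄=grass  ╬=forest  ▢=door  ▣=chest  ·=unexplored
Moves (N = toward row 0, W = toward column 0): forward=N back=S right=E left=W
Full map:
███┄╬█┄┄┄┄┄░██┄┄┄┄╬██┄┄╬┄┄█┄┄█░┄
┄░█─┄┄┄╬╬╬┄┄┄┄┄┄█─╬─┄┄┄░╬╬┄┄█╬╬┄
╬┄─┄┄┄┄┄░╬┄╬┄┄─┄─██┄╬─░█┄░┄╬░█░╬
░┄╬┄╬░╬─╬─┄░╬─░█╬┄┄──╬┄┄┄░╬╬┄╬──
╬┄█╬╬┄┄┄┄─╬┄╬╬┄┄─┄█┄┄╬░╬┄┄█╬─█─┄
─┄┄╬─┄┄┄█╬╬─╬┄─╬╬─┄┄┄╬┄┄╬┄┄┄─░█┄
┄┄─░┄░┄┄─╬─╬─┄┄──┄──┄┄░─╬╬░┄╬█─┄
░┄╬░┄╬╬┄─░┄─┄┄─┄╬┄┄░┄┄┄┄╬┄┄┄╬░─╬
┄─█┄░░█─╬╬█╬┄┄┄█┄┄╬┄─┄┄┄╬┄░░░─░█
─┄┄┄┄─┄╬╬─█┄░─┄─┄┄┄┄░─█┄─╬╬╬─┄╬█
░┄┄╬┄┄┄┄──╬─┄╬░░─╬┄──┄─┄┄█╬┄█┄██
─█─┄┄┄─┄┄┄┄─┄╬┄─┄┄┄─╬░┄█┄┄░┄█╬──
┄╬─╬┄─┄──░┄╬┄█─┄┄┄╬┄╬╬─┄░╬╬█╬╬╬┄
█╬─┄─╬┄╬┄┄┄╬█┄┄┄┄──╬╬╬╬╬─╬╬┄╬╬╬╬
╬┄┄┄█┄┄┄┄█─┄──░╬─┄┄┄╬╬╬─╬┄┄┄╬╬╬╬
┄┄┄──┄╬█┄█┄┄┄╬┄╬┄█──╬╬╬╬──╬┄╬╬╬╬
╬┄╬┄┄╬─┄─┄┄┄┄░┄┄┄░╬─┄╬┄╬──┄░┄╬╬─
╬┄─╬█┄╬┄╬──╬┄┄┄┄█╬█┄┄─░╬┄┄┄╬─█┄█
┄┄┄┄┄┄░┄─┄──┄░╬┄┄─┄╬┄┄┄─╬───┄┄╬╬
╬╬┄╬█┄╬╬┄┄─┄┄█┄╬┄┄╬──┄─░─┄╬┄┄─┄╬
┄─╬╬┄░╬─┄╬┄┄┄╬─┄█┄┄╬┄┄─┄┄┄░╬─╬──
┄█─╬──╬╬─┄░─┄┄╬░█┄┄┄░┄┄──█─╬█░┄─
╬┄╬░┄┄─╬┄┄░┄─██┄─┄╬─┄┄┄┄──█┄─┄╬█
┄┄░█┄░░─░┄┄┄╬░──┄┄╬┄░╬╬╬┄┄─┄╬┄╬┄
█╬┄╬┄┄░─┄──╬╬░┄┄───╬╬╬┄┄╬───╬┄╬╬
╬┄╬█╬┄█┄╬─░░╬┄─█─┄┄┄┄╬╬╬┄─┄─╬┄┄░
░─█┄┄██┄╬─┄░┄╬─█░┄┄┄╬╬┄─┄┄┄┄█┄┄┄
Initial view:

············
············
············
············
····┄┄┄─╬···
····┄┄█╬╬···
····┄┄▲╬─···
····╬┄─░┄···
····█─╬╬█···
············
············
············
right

············
············
············
············
···┄┄┄─╬┄···
···┄┄█╬╬─···
···┄┄─▲─╬···
···╬┄─░┄─···
···█─╬╬█╬···
············
············
············

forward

████████████
············
············
············
····─╬─┄░···
···┄┄┄─╬┄···
···┄┄█▲╬─···
···┄┄─╬─╬···
···╬┄─░┄─···
···█─╬╬█╬···
············
············

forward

████████████
████████████
············
············
····┄░╬┄╬···
····─╬─┄░···
···┄┄┄▲╬┄···
···┄┄█╬╬─···
···┄┄─╬─╬···
···╬┄─░┄─···
···█─╬╬█╬···
············

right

████████████
████████████
············
············
···┄░╬┄╬┄···
···─╬─┄░╬···
··┄┄┄─▲┄╬···
··┄┄█╬╬─╬···
··┄┄─╬─╬─···
··╬┄─░┄─····
··█─╬╬█╬····
············

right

████████████
████████████
············
············
··┄░╬┄╬┄┄···
··─╬─┄░╬─···
·┄┄┄─╬▲╬╬···
·┄┄█╬╬─╬┄···
·┄┄─╬─╬─┄···
·╬┄─░┄─·····
·█─╬╬█╬·····
············

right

████████████
████████████
············
············
·┄░╬┄╬┄┄─···
·─╬─┄░╬─░···
┄┄┄─╬┄▲╬┄···
┄┄█╬╬─╬┄─···
┄┄─╬─╬─┄┄···
╬┄─░┄─······
█─╬╬█╬······
············

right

████████████
████████████
············
············
┄░╬┄╬┄┄─┄···
─╬─┄░╬─░█···
┄┄─╬┄╬▲┄┄···
┄█╬╬─╬┄─╬···
┄─╬─╬─┄┄─···
┄─░┄─·······
─╬╬█╬·······
············

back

████████████
············
············
┄░╬┄╬┄┄─┄···
─╬─┄░╬─░█···
┄┄─╬┄╬╬┄┄···
┄█╬╬─╬▲─╬···
┄─╬─╬─┄┄─···
┄─░┄─┄┄─┄···
─╬╬█╬·······
············
············

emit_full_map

·┄░╬┄╬┄┄─┄
·─╬─┄░╬─░█
┄┄┄─╬┄╬╬┄┄
┄┄█╬╬─╬▲─╬
┄┄─╬─╬─┄┄─
╬┄─░┄─┄┄─┄
█─╬╬█╬····

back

············
············
┄░╬┄╬┄┄─┄···
─╬─┄░╬─░█···
┄┄─╬┄╬╬┄┄···
┄█╬╬─╬┄─╬···
┄─╬─╬─▲┄─···
┄─░┄─┄┄─┄···
─╬╬█╬┄┄┄█···
············
············
············

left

············
············
·┄░╬┄╬┄┄─┄··
·─╬─┄░╬─░█··
┄┄┄─╬┄╬╬┄┄··
┄┄█╬╬─╬┄─╬··
┄┄─╬─╬▲┄┄─··
╬┄─░┄─┄┄─┄··
█─╬╬█╬┄┄┄█··
············
············
············

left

············
············
··┄░╬┄╬┄┄─┄·
··─╬─┄░╬─░█·
·┄┄┄─╬┄╬╬┄┄·
·┄┄█╬╬─╬┄─╬·
·┄┄─╬─▲─┄┄─·
·╬┄─░┄─┄┄─┄·
·█─╬╬█╬┄┄┄█·
············
············
············

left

············
············
···┄░╬┄╬┄┄─┄
···─╬─┄░╬─░█
··┄┄┄─╬┄╬╬┄┄
··┄┄█╬╬─╬┄─╬
··┄┄─╬▲╬─┄┄─
··╬┄─░┄─┄┄─┄
··█─╬╬█╬┄┄┄█
············
············
············

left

············
············
····┄░╬┄╬┄┄─
····─╬─┄░╬─░
···┄┄┄─╬┄╬╬┄
···┄┄█╬╬─╬┄─
···┄┄─▲─╬─┄┄
···╬┄─░┄─┄┄─
···█─╬╬█╬┄┄┄
············
············
············

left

············
············
·····┄░╬┄╬┄┄
·····─╬─┄░╬─
····┄┄┄─╬┄╬╬
····┄┄█╬╬─╬┄
····┄┄▲╬─╬─┄
····╬┄─░┄─┄┄
····█─╬╬█╬┄┄
············
············
············

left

············
············
······┄░╬┄╬┄
······─╬─┄░╬
····┄┄┄┄─╬┄╬
····┄┄┄█╬╬─╬
····░┄▲─╬─╬─
····╬╬┄─░┄─┄
····░█─╬╬█╬┄
············
············
············

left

············
············
·······┄░╬┄╬
·······─╬─┄░
····╬┄┄┄┄─╬┄
····─┄┄┄█╬╬─
····┄░▲┄─╬─╬
····┄╬╬┄─░┄─
····░░█─╬╬█╬
············
············
············

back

············
·······┄░╬┄╬
·······─╬─┄░
····╬┄┄┄┄─╬┄
····─┄┄┄█╬╬─
····┄░┄┄─╬─╬
····┄╬▲┄─░┄─
····░░█─╬╬█╬
····┄─┄╬╬···
············
············
············

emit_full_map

···┄░╬┄╬┄┄─┄
···─╬─┄░╬─░█
╬┄┄┄┄─╬┄╬╬┄┄
─┄┄┄█╬╬─╬┄─╬
┄░┄┄─╬─╬─┄┄─
┄╬▲┄─░┄─┄┄─┄
░░█─╬╬█╬┄┄┄█
┄─┄╬╬·······

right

············
······┄░╬┄╬┄
······─╬─┄░╬
···╬┄┄┄┄─╬┄╬
···─┄┄┄█╬╬─╬
···┄░┄┄─╬─╬─
···┄╬╬▲─░┄─┄
···░░█─╬╬█╬┄
···┄─┄╬╬─···
············
············
············

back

······┄░╬┄╬┄
······─╬─┄░╬
···╬┄┄┄┄─╬┄╬
···─┄┄┄█╬╬─╬
···┄░┄┄─╬─╬─
···┄╬╬┄─░┄─┄
···░░█▲╬╬█╬┄
···┄─┄╬╬─···
····┄┄┄──···
············
············
············

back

······─╬─┄░╬
···╬┄┄┄┄─╬┄╬
···─┄┄┄█╬╬─╬
···┄░┄┄─╬─╬─
···┄╬╬┄─░┄─┄
···░░█─╬╬█╬┄
···┄─┄▲╬─···
····┄┄┄──···
····┄─┄┄┄···
············
············
············

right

·····─╬─┄░╬─
··╬┄┄┄┄─╬┄╬╬
··─┄┄┄█╬╬─╬┄
··┄░┄┄─╬─╬─┄
··┄╬╬┄─░┄─┄┄
··░░█─╬╬█╬┄┄
··┄─┄╬▲─█···
···┄┄┄──╬···
···┄─┄┄┄┄···
············
············
············

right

····─╬─┄░╬─░
·╬┄┄┄┄─╬┄╬╬┄
·─┄┄┄█╬╬─╬┄─
·┄░┄┄─╬─╬─┄┄
·┄╬╬┄─░┄─┄┄─
·░░█─╬╬█╬┄┄┄
·┄─┄╬╬▲█┄···
··┄┄┄──╬─···
··┄─┄┄┄┄─···
············
············
············

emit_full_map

···┄░╬┄╬┄┄─┄
···─╬─┄░╬─░█
╬┄┄┄┄─╬┄╬╬┄┄
─┄┄┄█╬╬─╬┄─╬
┄░┄┄─╬─╬─┄┄─
┄╬╬┄─░┄─┄┄─┄
░░█─╬╬█╬┄┄┄█
┄─┄╬╬▲█┄····
·┄┄┄──╬─····
·┄─┄┄┄┄─····

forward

····┄░╬┄╬┄┄─
····─╬─┄░╬─░
·╬┄┄┄┄─╬┄╬╬┄
·─┄┄┄█╬╬─╬┄─
·┄░┄┄─╬─╬─┄┄
·┄╬╬┄─░┄─┄┄─
·░░█─╬▲█╬┄┄┄
·┄─┄╬╬─█┄···
··┄┄┄──╬─···
··┄─┄┄┄┄─···
············
············

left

·····┄░╬┄╬┄┄
·····─╬─┄░╬─
··╬┄┄┄┄─╬┄╬╬
··─┄┄┄█╬╬─╬┄
··┄░┄┄─╬─╬─┄
··┄╬╬┄─░┄─┄┄
··░░█─▲╬█╬┄┄
··┄─┄╬╬─█┄··
···┄┄┄──╬─··
···┄─┄┄┄┄─··
············
············

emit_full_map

···┄░╬┄╬┄┄─┄
···─╬─┄░╬─░█
╬┄┄┄┄─╬┄╬╬┄┄
─┄┄┄█╬╬─╬┄─╬
┄░┄┄─╬─╬─┄┄─
┄╬╬┄─░┄─┄┄─┄
░░█─▲╬█╬┄┄┄█
┄─┄╬╬─█┄····
·┄┄┄──╬─····
·┄─┄┄┄┄─····
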